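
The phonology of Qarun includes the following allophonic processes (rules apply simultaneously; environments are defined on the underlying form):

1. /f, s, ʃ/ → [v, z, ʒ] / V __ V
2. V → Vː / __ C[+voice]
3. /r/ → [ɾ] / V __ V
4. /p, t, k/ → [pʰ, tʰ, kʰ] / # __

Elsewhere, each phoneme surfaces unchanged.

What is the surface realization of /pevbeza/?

/p/ meets the environment for rule 4 (word-initially) → [pʰ].
/e/ meets the environment for rule 2 (before a voiced consonant) → [eː].
/v/ (between /e/ and /b/): no rule targets it → [v].
/b/ (between /v/ and /e/) is unaffected → [b].
/e/ — between /b/ and /z/, before a voiced consonant — surfaces as [eː] (rule 2).
/z/ (between /e/ and /a/) is unaffected → [z].
/a/ (word-final) fails the environment for rule 2, so it stays [a].

[pʰeːvbeːza]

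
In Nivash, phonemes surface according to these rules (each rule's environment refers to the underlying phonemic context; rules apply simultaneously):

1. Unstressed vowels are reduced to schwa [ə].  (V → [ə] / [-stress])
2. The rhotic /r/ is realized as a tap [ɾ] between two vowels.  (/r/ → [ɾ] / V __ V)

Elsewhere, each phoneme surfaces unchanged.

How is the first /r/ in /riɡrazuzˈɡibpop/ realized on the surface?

/r/ — word-initial; rule 2 does not apply here → [r].

[r]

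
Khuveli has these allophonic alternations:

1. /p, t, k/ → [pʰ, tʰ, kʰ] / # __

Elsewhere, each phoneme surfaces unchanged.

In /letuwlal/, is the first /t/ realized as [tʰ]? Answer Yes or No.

No

/t/ (between /e/ and /u/): rule 1 targets it, but not word-initially → unchanged [t].
The actual realization is [t], not [tʰ].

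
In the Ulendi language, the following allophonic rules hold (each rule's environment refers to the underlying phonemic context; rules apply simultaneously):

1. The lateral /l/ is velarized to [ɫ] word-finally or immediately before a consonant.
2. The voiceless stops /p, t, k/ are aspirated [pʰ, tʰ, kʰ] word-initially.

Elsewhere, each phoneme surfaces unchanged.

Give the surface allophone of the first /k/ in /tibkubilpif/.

[k]

/k/ — between /b/ and /u/; rule 2 does not apply here → [k].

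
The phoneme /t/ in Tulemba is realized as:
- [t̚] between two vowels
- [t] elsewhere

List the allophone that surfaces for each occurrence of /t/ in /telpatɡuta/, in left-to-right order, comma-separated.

Occurrence 1 (position 1): no conditioning environment matches → elsewhere allophone [t].
Occurrence 2 (position 6): no conditioning environment matches → elsewhere allophone [t].
Occurrence 3 (position 9): between two vowels → [t̚].

[t], [t], [t̚]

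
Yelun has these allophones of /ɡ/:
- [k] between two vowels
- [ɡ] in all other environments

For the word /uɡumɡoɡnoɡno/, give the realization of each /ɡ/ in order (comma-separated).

[k], [ɡ], [ɡ], [ɡ]

Occurrence 1 (position 2): between two vowels → [k].
Occurrence 2 (position 5): no conditioning environment matches → elsewhere allophone [ɡ].
Occurrence 3 (position 7): no conditioning environment matches → elsewhere allophone [ɡ].
Occurrence 4 (position 10): no conditioning environment matches → elsewhere allophone [ɡ].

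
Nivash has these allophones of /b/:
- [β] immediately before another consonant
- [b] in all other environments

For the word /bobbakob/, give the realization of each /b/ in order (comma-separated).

Occurrence 1 (position 1): no conditioning environment matches → elsewhere allophone [b].
Occurrence 2 (position 3): immediately before another consonant → [β].
Occurrence 3 (position 4): no conditioning environment matches → elsewhere allophone [b].
Occurrence 4 (position 8): no conditioning environment matches → elsewhere allophone [b].

[b], [β], [b], [b]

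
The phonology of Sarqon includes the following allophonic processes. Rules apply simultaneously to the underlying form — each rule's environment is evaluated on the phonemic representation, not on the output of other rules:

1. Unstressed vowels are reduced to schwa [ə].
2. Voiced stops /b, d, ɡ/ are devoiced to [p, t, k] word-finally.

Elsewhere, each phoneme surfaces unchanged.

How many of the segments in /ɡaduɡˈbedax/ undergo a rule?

Segments that undergo a rule: /a/ → [ə] (rule 1); /u/ → [ə] (rule 1); /a/ → [ə] (rule 1).
All other segments surface unchanged.

3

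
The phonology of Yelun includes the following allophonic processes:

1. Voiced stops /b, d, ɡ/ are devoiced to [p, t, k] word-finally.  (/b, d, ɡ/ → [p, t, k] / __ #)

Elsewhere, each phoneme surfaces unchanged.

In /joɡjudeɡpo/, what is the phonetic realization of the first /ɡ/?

/ɡ/ — between /o/ and /j/; rule 1 does not apply here → [ɡ].

[ɡ]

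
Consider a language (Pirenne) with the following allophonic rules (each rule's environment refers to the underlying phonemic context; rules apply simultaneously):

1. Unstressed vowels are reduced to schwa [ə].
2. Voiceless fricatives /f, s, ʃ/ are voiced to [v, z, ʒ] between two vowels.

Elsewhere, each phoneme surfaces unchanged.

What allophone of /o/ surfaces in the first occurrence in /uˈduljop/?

[ə]

/o/ (between /j/ and /p/): in an unstressed syllable, so rule 1 applies → [ə].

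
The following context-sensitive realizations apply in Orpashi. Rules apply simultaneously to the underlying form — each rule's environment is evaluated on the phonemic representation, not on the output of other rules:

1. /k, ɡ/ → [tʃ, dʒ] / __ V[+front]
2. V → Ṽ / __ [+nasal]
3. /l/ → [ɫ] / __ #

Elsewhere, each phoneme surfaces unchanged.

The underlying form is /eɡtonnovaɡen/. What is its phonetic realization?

/e/ (word-initial) is in the target of rule 2 but the environment (before a nasal consonant) is not met → [e].
/ɡ/ (between /e/ and /t/) fails the environment for rule 1, so it stays [ɡ].
/t/ stays [t].
/o/ (between /t/ and /n/): before a nasal consonant, so rule 2 applies → [õ].
/n/ stays [n].
/n/ (between /n/ and /o/): no rule targets it → [n].
/o/ (between /n/ and /v/) is in the target of rule 2 but the environment (before a nasal consonant) is not met → [o].
/v/ (between /o/ and /a/): no rule targets it → [v].
/a/ (between /v/ and /ɡ/) is in the target of rule 2 but the environment (before a nasal consonant) is not met → [a].
/ɡ/ — between /a/ and /e/, before a front vowel — surfaces as [dʒ] (rule 1).
/e/ (between /ɡ/ and /n/) occurs before a nasal consonant → [ẽ] by rule 2.
/n/ (word-final): no rule targets it → [n].

[eɡtõnnovadʒẽn]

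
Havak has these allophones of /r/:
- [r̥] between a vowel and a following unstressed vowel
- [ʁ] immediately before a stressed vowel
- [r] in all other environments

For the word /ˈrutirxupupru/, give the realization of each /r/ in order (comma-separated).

[ʁ], [r], [r]

Occurrence 1 (position 1): immediately before a stressed vowel → [ʁ].
Occurrence 2 (position 5): no conditioning environment matches → elsewhere allophone [r].
Occurrence 3 (position 11): no conditioning environment matches → elsewhere allophone [r].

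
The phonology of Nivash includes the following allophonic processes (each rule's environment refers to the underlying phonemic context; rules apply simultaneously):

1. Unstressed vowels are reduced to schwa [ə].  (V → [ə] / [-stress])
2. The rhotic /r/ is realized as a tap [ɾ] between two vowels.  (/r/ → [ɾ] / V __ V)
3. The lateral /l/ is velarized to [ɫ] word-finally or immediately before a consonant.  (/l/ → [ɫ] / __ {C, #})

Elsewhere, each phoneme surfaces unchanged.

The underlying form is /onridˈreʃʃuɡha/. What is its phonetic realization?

/o/ (word-initial) occurs in an unstressed syllable → [ə] by rule 1.
/n/ (between /o/ and /r/): no rule targets it → [n].
/r/ — between /n/ and /i/; rule 2 does not apply here → [r].
Rule 1 applies to /i/ (between /r/ and /d/: in an unstressed syllable) → [ə].
/d/ (between /i/ and /r/) is unaffected → [d].
/r/ (between /d/ and /e/) is in the target of rule 2 but the environment (between two vowels) is not met → [r].
/e/ (between /r/ and /ʃ/): rule 1 targets it, but not in an unstressed syllable → unchanged [e].
/ʃ/ (between /e/ and /ʃ/) is unaffected → [ʃ].
/ʃ/ stays [ʃ].
/u/ (between /ʃ/ and /ɡ/): in an unstressed syllable, so rule 1 applies → [ə].
/ɡ/ — not in any rule's target class → [ɡ].
/h/ — not in any rule's target class → [h].
Rule 1 applies to /a/ (word-final: in an unstressed syllable) → [ə].

[ənrədˈreʃʃəɡhə]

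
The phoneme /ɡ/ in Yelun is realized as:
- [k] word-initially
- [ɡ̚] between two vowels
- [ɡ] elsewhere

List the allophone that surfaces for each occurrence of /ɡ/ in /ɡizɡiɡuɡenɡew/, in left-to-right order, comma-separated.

Occurrence 1 (position 1): word-initially → [k].
Occurrence 2 (position 4): no conditioning environment matches → elsewhere allophone [ɡ].
Occurrence 3 (position 6): between two vowels → [ɡ̚].
Occurrence 4 (position 8): between two vowels → [ɡ̚].
Occurrence 5 (position 11): no conditioning environment matches → elsewhere allophone [ɡ].

[k], [ɡ], [ɡ̚], [ɡ̚], [ɡ]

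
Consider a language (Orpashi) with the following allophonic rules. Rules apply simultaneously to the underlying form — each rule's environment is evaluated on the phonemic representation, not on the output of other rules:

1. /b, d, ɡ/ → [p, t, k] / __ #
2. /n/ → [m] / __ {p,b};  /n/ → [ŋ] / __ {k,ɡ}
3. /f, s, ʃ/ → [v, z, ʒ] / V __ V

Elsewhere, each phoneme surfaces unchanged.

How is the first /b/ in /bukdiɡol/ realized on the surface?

/b/ (word-initial): rule 1 targets it, but not word-finally → unchanged [b].

[b]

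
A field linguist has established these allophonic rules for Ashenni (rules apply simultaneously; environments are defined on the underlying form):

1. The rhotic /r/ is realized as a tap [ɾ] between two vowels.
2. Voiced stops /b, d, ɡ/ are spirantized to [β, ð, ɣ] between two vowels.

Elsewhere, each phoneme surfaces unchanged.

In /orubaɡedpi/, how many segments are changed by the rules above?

3

Segments that undergo a rule: /r/ → [ɾ] (rule 1); /b/ → [β] (rule 2); /ɡ/ → [ɣ] (rule 2).
All other segments surface unchanged.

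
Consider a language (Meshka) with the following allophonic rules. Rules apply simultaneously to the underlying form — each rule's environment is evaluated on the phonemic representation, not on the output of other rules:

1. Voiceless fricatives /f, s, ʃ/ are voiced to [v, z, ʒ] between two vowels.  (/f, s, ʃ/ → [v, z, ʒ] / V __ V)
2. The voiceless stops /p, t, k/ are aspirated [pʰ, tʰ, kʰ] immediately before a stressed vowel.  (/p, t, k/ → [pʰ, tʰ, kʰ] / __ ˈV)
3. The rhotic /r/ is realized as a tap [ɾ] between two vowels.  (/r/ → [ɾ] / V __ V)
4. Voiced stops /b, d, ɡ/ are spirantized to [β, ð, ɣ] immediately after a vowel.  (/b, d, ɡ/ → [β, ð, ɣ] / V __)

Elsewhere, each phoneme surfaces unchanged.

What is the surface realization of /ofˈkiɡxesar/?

/o/ (word-initial): no rule targets it → [o].
/f/ (between /o/ and /k/) fails the environment for rule 1, so it stays [f].
/k/ — between /f/ and /i/, immediately before a stressed vowel — surfaces as [kʰ] (rule 2).
/i/ — not in any rule's target class → [i].
/ɡ/ — between /i/ and /x/, immediately after a vowel — surfaces as [ɣ] (rule 4).
/x/ (between /ɡ/ and /e/) is unaffected → [x].
/e/ stays [e].
/s/ (between /e/ and /a/) occurs between two vowels → [z] by rule 1.
/a/ stays [a].
/r/ (word-final): rule 3 targets it, but not between two vowels → unchanged [r].

[ofˈkʰiɣxezar]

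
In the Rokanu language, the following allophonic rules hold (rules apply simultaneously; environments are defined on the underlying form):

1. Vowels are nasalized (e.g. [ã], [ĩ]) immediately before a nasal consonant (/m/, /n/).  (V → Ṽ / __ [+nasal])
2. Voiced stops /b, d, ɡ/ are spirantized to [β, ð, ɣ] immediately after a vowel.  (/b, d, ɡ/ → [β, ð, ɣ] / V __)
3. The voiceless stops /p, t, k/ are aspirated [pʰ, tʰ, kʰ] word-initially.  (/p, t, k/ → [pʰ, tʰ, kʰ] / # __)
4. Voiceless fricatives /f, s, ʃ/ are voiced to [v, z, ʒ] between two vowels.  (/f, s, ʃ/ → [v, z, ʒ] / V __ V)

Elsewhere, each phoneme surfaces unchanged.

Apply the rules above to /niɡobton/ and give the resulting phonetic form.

/n/ (word-initial) is unaffected → [n].
/i/ (between /n/ and /ɡ/) is in the target of rule 1 but the environment (before a nasal consonant) is not met → [i].
/ɡ/ (between /i/ and /o/) occurs immediately after a vowel → [ɣ] by rule 2.
/o/ (between /ɡ/ and /b/): rule 1 targets it, but not before a nasal consonant → unchanged [o].
Rule 2 applies to /b/ (between /o/ and /t/: immediately after a vowel) → [β].
/t/ — between /b/ and /o/; rule 3 does not apply here → [t].
/o/ — between /t/ and /n/, before a nasal consonant — surfaces as [õ] (rule 1).
/n/ — not in any rule's target class → [n].

[niɣoβtõn]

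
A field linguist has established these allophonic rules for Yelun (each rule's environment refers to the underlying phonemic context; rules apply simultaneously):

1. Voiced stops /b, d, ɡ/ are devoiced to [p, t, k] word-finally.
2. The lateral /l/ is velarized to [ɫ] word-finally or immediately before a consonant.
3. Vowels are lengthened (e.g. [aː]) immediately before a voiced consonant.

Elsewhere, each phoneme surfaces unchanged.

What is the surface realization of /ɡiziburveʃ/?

[ɡiːziːbuːrveʃ]

/ɡ/ (word-initial) fails the environment for rule 1, so it stays [ɡ].
/i/ (between /ɡ/ and /z/) occurs before a voiced consonant → [iː] by rule 3.
/z/ (between /i/ and /i/): no rule targets it → [z].
/i/ meets the environment for rule 3 (before a voiced consonant) → [iː].
/b/ (between /i/ and /u/) is in the target of rule 1 but the environment (word-finally) is not met → [b].
/u/ — between /b/ and /r/, before a voiced consonant — surfaces as [uː] (rule 3).
/r/ — not in any rule's target class → [r].
/v/ stays [v].
/e/ — between /v/ and /ʃ/; rule 3 does not apply here → [e].
/ʃ/ stays [ʃ].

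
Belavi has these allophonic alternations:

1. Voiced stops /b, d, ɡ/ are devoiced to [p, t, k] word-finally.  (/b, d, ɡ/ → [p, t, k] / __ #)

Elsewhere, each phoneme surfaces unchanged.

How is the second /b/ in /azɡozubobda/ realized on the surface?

/b/ (between /o/ and /d/) fails the environment for rule 1, so it stays [b].

[b]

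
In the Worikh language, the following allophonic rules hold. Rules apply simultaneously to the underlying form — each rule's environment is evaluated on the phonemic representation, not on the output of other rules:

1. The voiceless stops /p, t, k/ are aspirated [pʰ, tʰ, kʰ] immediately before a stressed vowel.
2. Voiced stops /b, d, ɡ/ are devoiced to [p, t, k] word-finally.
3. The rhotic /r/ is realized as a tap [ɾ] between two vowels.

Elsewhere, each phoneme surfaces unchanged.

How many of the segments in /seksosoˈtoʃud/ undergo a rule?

Segments that undergo a rule: /t/ → [tʰ] (rule 1); /d/ → [t] (rule 2).
All other segments surface unchanged.

2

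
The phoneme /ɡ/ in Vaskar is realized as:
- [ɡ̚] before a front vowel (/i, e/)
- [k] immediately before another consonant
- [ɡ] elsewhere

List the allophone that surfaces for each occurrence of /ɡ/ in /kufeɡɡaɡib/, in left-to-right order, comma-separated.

Occurrence 1 (position 5): immediately before another consonant → [k].
Occurrence 2 (position 6): no conditioning environment matches → elsewhere allophone [ɡ].
Occurrence 3 (position 8): before a front vowel (/i, e/) → [ɡ̚].

[k], [ɡ], [ɡ̚]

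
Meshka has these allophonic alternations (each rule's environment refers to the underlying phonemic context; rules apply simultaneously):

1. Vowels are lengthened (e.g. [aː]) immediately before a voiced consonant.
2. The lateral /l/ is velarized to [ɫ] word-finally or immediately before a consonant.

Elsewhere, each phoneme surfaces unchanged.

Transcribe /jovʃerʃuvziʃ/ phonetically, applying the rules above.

[joːvʃeːrʃuːvziʃ]

/j/ (word-initial): no rule targets it → [j].
/o/ meets the environment for rule 1 (before a voiced consonant) → [oː].
/v/ stays [v].
/ʃ/ stays [ʃ].
/e/ (between /ʃ/ and /r/): before a voiced consonant, so rule 1 applies → [eː].
/r/ — not in any rule's target class → [r].
/ʃ/ stays [ʃ].
/u/ — between /ʃ/ and /v/, before a voiced consonant — surfaces as [uː] (rule 1).
/v/ (between /u/ and /z/): no rule targets it → [v].
/z/ (between /v/ and /i/) is unaffected → [z].
/i/ — between /z/ and /ʃ/; rule 1 does not apply here → [i].
/ʃ/ (word-final): no rule targets it → [ʃ].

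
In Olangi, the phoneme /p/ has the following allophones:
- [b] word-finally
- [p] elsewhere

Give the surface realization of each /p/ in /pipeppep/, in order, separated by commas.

Occurrence 1 (position 1): no conditioning environment matches → elsewhere allophone [p].
Occurrence 2 (position 3): no conditioning environment matches → elsewhere allophone [p].
Occurrence 3 (position 5): no conditioning environment matches → elsewhere allophone [p].
Occurrence 4 (position 6): no conditioning environment matches → elsewhere allophone [p].
Occurrence 5 (position 8): word-finally → [b].

[p], [p], [p], [p], [b]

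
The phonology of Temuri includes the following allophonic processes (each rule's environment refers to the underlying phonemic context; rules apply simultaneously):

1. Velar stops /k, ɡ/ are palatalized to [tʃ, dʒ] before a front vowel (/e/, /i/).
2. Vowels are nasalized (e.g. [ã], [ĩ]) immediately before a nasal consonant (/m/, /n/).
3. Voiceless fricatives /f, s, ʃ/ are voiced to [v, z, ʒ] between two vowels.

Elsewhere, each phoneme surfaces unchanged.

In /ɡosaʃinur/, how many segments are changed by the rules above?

Segments that undergo a rule: /s/ → [z] (rule 3); /ʃ/ → [ʒ] (rule 3); /i/ → [ĩ] (rule 2).
All other segments surface unchanged.

3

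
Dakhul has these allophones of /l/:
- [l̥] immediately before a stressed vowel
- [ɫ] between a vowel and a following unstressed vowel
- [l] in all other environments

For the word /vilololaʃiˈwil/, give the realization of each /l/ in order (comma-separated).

[ɫ], [ɫ], [ɫ], [l]

Occurrence 1 (position 3): between a vowel and a following unstressed vowel → [ɫ].
Occurrence 2 (position 5): between a vowel and a following unstressed vowel → [ɫ].
Occurrence 3 (position 7): between a vowel and a following unstressed vowel → [ɫ].
Occurrence 4 (position 13): no conditioning environment matches → elsewhere allophone [l].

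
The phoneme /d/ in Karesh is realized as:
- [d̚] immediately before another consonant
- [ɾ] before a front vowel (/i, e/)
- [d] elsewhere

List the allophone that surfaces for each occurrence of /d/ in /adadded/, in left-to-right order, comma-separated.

[d], [d̚], [ɾ], [d]

Occurrence 1 (position 2): no conditioning environment matches → elsewhere allophone [d].
Occurrence 2 (position 4): immediately before another consonant → [d̚].
Occurrence 3 (position 5): before a front vowel (/i, e/) → [ɾ].
Occurrence 4 (position 7): no conditioning environment matches → elsewhere allophone [d].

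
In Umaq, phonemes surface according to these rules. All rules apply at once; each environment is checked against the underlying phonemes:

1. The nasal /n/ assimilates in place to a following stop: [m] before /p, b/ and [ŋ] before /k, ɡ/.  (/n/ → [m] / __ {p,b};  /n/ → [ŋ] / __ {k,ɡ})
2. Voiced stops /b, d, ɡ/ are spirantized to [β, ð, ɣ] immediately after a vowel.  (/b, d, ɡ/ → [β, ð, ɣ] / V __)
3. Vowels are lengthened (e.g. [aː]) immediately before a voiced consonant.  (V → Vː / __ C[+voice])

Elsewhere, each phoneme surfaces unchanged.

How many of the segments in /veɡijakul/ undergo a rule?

4

Segments that undergo a rule: /e/ → [eː] (rule 3); /ɡ/ → [ɣ] (rule 2); /i/ → [iː] (rule 3); /u/ → [uː] (rule 3).
All other segments surface unchanged.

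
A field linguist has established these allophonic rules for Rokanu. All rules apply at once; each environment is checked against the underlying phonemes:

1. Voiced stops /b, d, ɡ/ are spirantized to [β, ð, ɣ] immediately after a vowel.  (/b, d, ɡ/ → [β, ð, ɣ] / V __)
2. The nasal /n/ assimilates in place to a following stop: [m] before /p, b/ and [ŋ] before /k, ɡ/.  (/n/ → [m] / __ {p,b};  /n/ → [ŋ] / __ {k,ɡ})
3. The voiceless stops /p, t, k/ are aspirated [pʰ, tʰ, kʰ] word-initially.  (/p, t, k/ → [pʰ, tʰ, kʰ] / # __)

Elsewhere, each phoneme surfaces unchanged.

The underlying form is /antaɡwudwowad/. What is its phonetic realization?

/n/ — between /a/ and /t/; rule 2 does not apply here → [n].
/t/ (between /n/ and /a/) is in the target of rule 3 but the environment (word-initially) is not met → [t].
/ɡ/ (between /a/ and /w/): immediately after a vowel, so rule 1 applies → [ɣ].
/d/ (between /u/ and /w/): immediately after a vowel, so rule 1 applies → [ð].
/d/ (word-final): immediately after a vowel, so rule 1 applies → [ð].

[antaɣwuðwowað]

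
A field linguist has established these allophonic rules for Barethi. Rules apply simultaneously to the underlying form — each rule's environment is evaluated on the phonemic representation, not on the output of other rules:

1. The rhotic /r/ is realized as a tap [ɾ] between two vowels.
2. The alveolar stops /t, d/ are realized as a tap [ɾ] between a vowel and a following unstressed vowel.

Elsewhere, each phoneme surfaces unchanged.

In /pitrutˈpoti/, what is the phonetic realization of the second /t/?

[t]

/t/ — between /u/ and /p/; rule 2 does not apply here → [t].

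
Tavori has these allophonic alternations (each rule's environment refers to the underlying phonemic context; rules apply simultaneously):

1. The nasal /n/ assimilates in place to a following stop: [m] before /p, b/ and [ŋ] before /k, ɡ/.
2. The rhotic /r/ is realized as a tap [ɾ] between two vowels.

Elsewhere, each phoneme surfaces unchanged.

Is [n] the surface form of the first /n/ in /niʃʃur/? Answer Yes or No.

Yes

/n/ (word-initial) is in the target of rule 1 but the environment (before a labial or velar stop) is not met → [n].
The actual realization is [n], which matches [n].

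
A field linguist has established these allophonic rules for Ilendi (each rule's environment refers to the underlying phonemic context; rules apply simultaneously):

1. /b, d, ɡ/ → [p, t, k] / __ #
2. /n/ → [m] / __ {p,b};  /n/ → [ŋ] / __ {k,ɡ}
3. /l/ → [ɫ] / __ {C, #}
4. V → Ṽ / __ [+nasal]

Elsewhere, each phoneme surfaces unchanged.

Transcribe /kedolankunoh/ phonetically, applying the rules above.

/k/ (word-initial) is unaffected → [k].
/e/ (between /k/ and /d/): rule 4 targets it, but not before a nasal consonant → unchanged [e].
/d/ (between /e/ and /o/) is in the target of rule 1 but the environment (word-finally) is not met → [d].
/o/ — between /d/ and /l/; rule 4 does not apply here → [o].
/l/ (between /o/ and /a/) fails the environment for rule 3, so it stays [l].
/a/ meets the environment for rule 4 (before a nasal consonant) → [ã].
/n/ — between /a/ and /k/, before a labial or velar stop — surfaces as [ŋ] (rule 2).
/k/ (between /n/ and /u/) is unaffected → [k].
Rule 4 applies to /u/ (between /k/ and /n/: before a nasal consonant) → [ũ].
/n/ (between /u/ and /o/) fails the environment for rule 2, so it stays [n].
/o/ — between /n/ and /h/; rule 4 does not apply here → [o].
/h/ stays [h].

[kedolãŋkũnoh]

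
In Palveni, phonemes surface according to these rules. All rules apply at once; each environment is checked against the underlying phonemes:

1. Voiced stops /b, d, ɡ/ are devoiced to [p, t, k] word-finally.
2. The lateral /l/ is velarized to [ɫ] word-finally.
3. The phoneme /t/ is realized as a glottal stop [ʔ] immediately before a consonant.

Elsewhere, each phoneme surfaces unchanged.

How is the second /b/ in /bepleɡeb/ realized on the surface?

/b/ (word-final): word-finally, so rule 1 applies → [p].

[p]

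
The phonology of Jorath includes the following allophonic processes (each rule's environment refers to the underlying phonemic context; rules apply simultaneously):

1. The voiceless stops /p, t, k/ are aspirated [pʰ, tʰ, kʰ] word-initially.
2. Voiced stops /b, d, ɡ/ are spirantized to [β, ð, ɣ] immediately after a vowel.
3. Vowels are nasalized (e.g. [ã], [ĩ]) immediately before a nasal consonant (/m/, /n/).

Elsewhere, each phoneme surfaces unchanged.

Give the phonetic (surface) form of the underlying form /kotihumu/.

[kʰotihũmu]

/k/ meets the environment for rule 1 (word-initially) → [kʰ].
/o/ — between /k/ and /t/; rule 3 does not apply here → [o].
/t/ (between /o/ and /i/): rule 1 targets it, but not word-initially → unchanged [t].
/i/ (between /t/ and /h/) is in the target of rule 3 but the environment (before a nasal consonant) is not met → [i].
/h/ stays [h].
Rule 3 applies to /u/ (between /h/ and /m/: before a nasal consonant) → [ũ].
/m/ stays [m].
/u/ — word-final; rule 3 does not apply here → [u].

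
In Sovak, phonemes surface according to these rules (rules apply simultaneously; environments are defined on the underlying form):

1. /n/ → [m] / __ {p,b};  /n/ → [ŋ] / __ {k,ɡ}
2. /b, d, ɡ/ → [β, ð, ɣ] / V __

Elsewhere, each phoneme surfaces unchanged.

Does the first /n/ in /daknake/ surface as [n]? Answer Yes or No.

Yes

/n/ (between /k/ and /a/): rule 1 targets it, but not before a labial or velar stop → unchanged [n].
The actual realization is [n], which matches [n].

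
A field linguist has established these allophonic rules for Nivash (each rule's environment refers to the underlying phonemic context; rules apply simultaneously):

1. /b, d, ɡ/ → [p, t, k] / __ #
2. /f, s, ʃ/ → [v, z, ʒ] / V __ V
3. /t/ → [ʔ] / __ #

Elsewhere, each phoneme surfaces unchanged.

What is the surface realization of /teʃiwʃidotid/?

/t/ (word-initial): rule 3 targets it, but not word-finally → unchanged [t].
/e/ (between /t/ and /ʃ/) is unaffected → [e].
/ʃ/ (between /e/ and /i/) occurs between two vowels → [ʒ] by rule 2.
/i/ — not in any rule's target class → [i].
/w/ (between /i/ and /ʃ/) is unaffected → [w].
/ʃ/ — between /w/ and /i/; rule 2 does not apply here → [ʃ].
/i/ — not in any rule's target class → [i].
/d/ (between /i/ and /o/): rule 1 targets it, but not word-finally → unchanged [d].
/o/ (between /d/ and /t/): no rule targets it → [o].
/t/ — between /o/ and /i/; rule 3 does not apply here → [t].
/i/ (between /t/ and /d/) is unaffected → [i].
/d/ (word-final): word-finally, so rule 1 applies → [t].

[teʒiwʃidotit]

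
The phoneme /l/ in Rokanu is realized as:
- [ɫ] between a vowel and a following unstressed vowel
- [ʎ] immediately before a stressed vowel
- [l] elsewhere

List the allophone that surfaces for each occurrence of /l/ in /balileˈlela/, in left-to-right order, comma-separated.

[ɫ], [ɫ], [ʎ], [ɫ]

Occurrence 1 (position 3): between a vowel and a following unstressed vowel → [ɫ].
Occurrence 2 (position 5): between a vowel and a following unstressed vowel → [ɫ].
Occurrence 3 (position 7): immediately before a stressed vowel → [ʎ].
Occurrence 4 (position 9): between a vowel and a following unstressed vowel → [ɫ].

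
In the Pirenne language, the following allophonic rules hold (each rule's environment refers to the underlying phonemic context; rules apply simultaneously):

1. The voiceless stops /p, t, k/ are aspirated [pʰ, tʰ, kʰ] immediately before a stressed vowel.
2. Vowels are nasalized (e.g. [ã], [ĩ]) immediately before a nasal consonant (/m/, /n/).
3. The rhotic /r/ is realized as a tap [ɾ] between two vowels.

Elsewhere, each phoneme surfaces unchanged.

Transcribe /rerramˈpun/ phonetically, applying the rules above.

[rerrãmˈpʰũn]

/r/ — word-initial; rule 3 does not apply here → [r].
/e/ (between /r/ and /r/) fails the environment for rule 2, so it stays [e].
/r/ (between /e/ and /r/): rule 3 targets it, but not between two vowels → unchanged [r].
/r/ — between /r/ and /a/; rule 3 does not apply here → [r].
Rule 2 applies to /a/ (between /r/ and /m/: before a nasal consonant) → [ã].
/m/ (between /a/ and /p/): no rule targets it → [m].
/p/ — between /m/ and /u/, immediately before a stressed vowel — surfaces as [pʰ] (rule 1).
Rule 2 applies to /u/ (between /p/ and /n/: before a nasal consonant) → [ũ].
/n/ — not in any rule's target class → [n].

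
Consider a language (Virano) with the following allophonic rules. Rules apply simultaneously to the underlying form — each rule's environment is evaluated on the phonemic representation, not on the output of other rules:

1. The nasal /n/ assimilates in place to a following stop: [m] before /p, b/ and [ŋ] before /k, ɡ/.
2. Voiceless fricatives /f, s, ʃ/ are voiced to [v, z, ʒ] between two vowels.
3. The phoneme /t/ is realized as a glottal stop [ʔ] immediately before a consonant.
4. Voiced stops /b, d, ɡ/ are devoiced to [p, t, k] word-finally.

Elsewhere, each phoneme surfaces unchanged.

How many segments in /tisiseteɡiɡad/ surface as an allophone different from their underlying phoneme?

Segments that undergo a rule: /s/ → [z] (rule 2); /s/ → [z] (rule 2); /d/ → [t] (rule 4).
All other segments surface unchanged.

3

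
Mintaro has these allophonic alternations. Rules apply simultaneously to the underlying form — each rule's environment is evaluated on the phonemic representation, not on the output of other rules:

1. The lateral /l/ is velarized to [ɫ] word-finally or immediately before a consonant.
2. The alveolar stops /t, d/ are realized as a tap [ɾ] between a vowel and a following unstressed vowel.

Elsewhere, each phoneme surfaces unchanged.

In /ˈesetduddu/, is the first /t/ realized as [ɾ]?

/t/ (between /e/ and /d/) fails the environment for rule 2, so it stays [t].
The actual realization is [t], not [ɾ].

No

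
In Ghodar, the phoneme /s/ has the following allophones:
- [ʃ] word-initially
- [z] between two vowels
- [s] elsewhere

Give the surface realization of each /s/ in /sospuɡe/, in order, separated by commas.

Occurrence 1 (position 1): word-initially → [ʃ].
Occurrence 2 (position 3): no conditioning environment matches → elsewhere allophone [s].

[ʃ], [s]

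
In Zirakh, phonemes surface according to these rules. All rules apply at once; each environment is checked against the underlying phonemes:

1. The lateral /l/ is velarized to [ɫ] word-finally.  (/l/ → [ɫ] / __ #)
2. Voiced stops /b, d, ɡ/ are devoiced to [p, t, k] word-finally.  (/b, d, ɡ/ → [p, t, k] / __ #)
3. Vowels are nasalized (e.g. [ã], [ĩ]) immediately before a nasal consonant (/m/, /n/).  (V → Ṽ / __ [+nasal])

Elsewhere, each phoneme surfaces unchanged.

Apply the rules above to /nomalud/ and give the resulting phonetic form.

/n/ (word-initial) is unaffected → [n].
/o/ (between /n/ and /m/) occurs before a nasal consonant → [õ] by rule 3.
/m/ stays [m].
/a/ — between /m/ and /l/; rule 3 does not apply here → [a].
/l/ (between /a/ and /u/) is in the target of rule 1 but the environment (word-finally) is not met → [l].
/u/ (between /l/ and /d/) fails the environment for rule 3, so it stays [u].
/d/ (word-final) occurs word-finally → [t] by rule 2.

[nõmalut]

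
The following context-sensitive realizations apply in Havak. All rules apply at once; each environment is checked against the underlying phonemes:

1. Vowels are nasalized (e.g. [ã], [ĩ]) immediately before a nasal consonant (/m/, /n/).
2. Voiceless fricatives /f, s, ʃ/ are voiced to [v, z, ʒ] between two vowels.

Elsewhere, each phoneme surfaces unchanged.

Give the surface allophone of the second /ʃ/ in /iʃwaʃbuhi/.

/ʃ/ (between /a/ and /b/) is in the target of rule 2 but the environment (between two vowels) is not met → [ʃ].

[ʃ]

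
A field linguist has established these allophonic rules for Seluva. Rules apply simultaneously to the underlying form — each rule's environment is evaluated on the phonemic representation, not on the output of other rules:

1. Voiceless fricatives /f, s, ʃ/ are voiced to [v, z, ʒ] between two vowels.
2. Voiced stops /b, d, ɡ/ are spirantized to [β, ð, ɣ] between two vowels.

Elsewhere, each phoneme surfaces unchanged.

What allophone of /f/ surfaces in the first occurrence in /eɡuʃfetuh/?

/f/ — between /ʃ/ and /e/; rule 1 does not apply here → [f].

[f]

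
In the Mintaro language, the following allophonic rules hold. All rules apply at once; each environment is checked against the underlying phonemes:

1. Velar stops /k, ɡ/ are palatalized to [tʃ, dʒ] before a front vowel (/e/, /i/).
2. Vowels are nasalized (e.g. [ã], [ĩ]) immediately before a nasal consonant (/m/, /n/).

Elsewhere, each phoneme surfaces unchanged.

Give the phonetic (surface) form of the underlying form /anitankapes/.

[ãnitãnkapes]

/a/ — word-initial, before a nasal consonant — surfaces as [ã] (rule 2).
/n/ — not in any rule's target class → [n].
/i/ (between /n/ and /t/) is in the target of rule 2 but the environment (before a nasal consonant) is not met → [i].
/t/ (between /i/ and /a/) is unaffected → [t].
/a/ meets the environment for rule 2 (before a nasal consonant) → [ã].
/n/ (between /a/ and /k/): no rule targets it → [n].
/k/ (between /n/ and /a/) fails the environment for rule 1, so it stays [k].
/a/ (between /k/ and /p/) is in the target of rule 2 but the environment (before a nasal consonant) is not met → [a].
/p/ — not in any rule's target class → [p].
/e/ (between /p/ and /s/): rule 2 targets it, but not before a nasal consonant → unchanged [e].
/s/ (word-final): no rule targets it → [s].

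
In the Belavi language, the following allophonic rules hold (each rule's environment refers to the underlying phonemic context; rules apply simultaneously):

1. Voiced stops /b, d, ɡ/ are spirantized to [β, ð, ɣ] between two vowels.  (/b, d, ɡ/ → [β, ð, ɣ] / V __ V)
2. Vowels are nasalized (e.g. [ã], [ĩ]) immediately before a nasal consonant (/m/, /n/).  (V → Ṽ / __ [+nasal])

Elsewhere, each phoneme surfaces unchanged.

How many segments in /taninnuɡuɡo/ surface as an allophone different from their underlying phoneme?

4

Segments that undergo a rule: /a/ → [ã] (rule 2); /i/ → [ĩ] (rule 2); /ɡ/ → [ɣ] (rule 1); /ɡ/ → [ɣ] (rule 1).
All other segments surface unchanged.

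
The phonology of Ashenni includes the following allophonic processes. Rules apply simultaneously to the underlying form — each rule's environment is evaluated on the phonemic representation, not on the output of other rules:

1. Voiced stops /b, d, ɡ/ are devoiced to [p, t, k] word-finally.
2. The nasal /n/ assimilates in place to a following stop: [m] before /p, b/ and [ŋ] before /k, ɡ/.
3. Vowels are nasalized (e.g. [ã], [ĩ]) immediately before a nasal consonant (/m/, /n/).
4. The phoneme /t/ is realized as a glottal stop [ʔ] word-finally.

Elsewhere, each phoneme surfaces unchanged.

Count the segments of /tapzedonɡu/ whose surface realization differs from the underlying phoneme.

2

Segments that undergo a rule: /o/ → [õ] (rule 3); /n/ → [ŋ] (rule 2).
All other segments surface unchanged.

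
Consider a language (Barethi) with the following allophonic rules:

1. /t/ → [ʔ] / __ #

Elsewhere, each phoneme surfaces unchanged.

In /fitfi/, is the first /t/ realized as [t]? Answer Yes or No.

Yes

/t/ — between /i/ and /f/; rule 1 does not apply here → [t].
The actual realization is [t], which matches [t].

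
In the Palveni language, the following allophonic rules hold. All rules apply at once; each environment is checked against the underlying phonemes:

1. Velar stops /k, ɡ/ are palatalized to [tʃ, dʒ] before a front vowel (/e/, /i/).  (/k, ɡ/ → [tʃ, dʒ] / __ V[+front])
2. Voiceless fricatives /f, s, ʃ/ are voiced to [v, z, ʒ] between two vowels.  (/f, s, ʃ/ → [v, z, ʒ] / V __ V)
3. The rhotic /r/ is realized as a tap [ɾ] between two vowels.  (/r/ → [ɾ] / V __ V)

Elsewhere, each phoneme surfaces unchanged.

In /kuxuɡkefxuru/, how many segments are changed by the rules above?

Segments that undergo a rule: /k/ → [tʃ] (rule 1); /r/ → [ɾ] (rule 3).
All other segments surface unchanged.

2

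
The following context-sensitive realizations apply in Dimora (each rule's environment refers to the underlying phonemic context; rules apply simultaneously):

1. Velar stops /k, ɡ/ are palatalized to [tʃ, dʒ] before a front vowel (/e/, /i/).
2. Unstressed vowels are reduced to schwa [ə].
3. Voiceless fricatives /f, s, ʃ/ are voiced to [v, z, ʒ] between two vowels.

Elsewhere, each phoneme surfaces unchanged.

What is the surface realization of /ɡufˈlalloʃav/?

/ɡ/ (word-initial) fails the environment for rule 1, so it stays [ɡ].
/u/ meets the environment for rule 2 (in an unstressed syllable) → [ə].
/f/ (between /u/ and /l/): rule 3 targets it, but not between two vowels → unchanged [f].
/l/ (between /f/ and /a/): no rule targets it → [l].
/a/ (between /l/ and /l/) is in the target of rule 2 but the environment (in an unstressed syllable) is not met → [a].
/l/ stays [l].
/l/ (between /l/ and /o/) is unaffected → [l].
/o/ — between /l/ and /ʃ/, in an unstressed syllable — surfaces as [ə] (rule 2).
/ʃ/ meets the environment for rule 3 (between two vowels) → [ʒ].
Rule 2 applies to /a/ (between /ʃ/ and /v/: in an unstressed syllable) → [ə].
/v/ (word-final) is unaffected → [v].

[ɡəfˈlalləʒəv]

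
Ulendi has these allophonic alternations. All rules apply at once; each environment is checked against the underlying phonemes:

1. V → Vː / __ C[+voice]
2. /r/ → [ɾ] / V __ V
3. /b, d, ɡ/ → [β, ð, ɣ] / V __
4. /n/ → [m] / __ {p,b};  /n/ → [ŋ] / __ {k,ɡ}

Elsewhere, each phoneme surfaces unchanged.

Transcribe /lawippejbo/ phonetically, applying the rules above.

/l/ — not in any rule's target class → [l].
/a/ (between /l/ and /w/): before a voiced consonant, so rule 1 applies → [aː].
/w/ (between /a/ and /i/): no rule targets it → [w].
/i/ (between /w/ and /p/) fails the environment for rule 1, so it stays [i].
/p/ — not in any rule's target class → [p].
/p/ (between /p/ and /e/): no rule targets it → [p].
Rule 1 applies to /e/ (between /p/ and /j/: before a voiced consonant) → [eː].
/j/ — not in any rule's target class → [j].
/b/ (between /j/ and /o/) fails the environment for rule 3, so it stays [b].
/o/ — word-final; rule 1 does not apply here → [o].

[laːwippeːjbo]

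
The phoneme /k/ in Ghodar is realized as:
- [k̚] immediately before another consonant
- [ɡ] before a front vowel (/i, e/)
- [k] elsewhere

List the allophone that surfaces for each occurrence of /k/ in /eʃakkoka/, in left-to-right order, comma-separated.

Occurrence 1 (position 4): immediately before another consonant → [k̚].
Occurrence 2 (position 5): no conditioning environment matches → elsewhere allophone [k].
Occurrence 3 (position 7): no conditioning environment matches → elsewhere allophone [k].

[k̚], [k], [k]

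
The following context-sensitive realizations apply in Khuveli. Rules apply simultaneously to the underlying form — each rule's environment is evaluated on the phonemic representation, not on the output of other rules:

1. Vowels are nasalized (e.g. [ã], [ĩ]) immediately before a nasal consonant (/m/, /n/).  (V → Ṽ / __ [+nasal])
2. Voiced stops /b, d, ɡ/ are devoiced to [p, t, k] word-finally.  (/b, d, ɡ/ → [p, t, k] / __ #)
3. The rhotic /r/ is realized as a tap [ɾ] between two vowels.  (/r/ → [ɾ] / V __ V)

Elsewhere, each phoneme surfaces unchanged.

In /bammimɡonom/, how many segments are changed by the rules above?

4

Segments that undergo a rule: /a/ → [ã] (rule 1); /i/ → [ĩ] (rule 1); /o/ → [õ] (rule 1); /o/ → [õ] (rule 1).
All other segments surface unchanged.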